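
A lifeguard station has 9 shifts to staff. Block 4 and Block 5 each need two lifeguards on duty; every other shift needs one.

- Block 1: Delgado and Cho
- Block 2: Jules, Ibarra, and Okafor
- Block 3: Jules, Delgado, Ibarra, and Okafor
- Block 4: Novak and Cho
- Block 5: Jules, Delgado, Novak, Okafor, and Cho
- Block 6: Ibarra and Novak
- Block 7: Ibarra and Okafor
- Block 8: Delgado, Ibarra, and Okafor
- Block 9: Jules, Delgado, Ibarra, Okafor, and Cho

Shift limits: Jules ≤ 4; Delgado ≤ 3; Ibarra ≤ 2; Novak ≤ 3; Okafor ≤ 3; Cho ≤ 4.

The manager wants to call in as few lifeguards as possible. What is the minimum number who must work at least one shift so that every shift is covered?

11 slots to fill and no one can take more than 4, so at least ⌈11/4⌉ = 3 lifeguards are needed.
No set of 3 lifeguards can cover every shift (each such set leaves at least one shift with no one available or exceeds a cap).
Jules, Ibarra, Novak, and Cho alone can cover everything: Block 1→Cho, Block 2→Jules, Block 3→Jules, Block 4→Novak+Cho, Block 5→Jules+Novak, Block 6→Novak, Block 7→Ibarra, Block 8→Ibarra, Block 9→Jules.

4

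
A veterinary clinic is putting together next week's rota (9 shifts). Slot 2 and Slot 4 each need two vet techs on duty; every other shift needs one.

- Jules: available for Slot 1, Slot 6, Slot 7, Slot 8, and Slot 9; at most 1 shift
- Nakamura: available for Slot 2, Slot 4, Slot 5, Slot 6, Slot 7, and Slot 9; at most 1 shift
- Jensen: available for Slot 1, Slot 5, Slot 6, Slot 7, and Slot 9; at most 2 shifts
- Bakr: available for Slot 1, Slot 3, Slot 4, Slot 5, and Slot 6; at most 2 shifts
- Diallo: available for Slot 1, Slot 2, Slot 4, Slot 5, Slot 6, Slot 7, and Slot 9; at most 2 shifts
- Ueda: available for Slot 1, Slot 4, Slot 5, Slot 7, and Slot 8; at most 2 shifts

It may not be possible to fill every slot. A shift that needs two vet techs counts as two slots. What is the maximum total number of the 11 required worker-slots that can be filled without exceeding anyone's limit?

Total capacity across all vet techs is 1+1+2+2+2+2 = 10, and 11 slots are needed, so at most 10 can be filled.
An assignment achieving 10: Slot 1→Jensen, Slot 2→Nakamura+Diallo, Slot 3→Bakr, Slot 4→Bakr+Diallo, Slot 5→Ueda, Slot 7→Ueda, Slot 8→Jules, Slot 9→Jensen.
Loads: Jules 1/1, Nakamura 1/1, Jensen 2/2, Bakr 2/2, Diallo 2/2, Ueda 2/2.

10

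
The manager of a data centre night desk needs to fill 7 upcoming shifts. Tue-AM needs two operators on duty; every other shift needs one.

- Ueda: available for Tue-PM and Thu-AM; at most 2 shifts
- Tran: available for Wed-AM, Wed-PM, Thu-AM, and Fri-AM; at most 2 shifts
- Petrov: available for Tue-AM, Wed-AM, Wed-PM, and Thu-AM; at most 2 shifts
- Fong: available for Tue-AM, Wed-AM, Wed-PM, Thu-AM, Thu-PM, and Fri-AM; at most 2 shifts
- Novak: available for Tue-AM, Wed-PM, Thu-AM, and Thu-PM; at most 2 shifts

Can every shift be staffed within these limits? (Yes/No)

Yes

Tue-PM can only be covered by Ueda, so that assignment is forced.
One valid schedule: Tue-AM→Petrov+Fong, Tue-PM→Ueda, Wed-AM→Tran, Wed-PM→Petrov, Thu-AM→Ueda, Thu-PM→Fong, Fri-AM→Tran.
Loads: Ueda 2/2, Tran 2/2, Petrov 2/2, Fong 2/2, Novak 0/2 — all within limits.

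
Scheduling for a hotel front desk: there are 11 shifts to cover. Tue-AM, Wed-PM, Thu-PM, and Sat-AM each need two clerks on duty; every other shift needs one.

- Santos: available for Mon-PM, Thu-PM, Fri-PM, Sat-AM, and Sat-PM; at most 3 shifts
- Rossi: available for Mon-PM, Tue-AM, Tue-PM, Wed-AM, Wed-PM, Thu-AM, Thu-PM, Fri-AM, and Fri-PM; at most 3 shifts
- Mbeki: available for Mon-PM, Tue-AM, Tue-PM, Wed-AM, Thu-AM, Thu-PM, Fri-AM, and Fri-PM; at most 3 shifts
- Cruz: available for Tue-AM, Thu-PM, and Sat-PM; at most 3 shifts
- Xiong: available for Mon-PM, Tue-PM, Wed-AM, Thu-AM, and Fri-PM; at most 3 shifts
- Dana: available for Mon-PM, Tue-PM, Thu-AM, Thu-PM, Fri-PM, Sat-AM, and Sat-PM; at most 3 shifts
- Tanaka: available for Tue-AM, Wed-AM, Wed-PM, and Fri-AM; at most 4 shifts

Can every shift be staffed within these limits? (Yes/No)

Wed-PM can only be covered by Rossi and Tanaka, so that assignment is forced.
Sat-AM can only be covered by Santos and Dana, so that assignment is forced.
One valid schedule: Mon-PM→Santos, Tue-AM→Cruz+Tanaka, Tue-PM→Rossi, Wed-AM→Mbeki, Wed-PM→Rossi+Tanaka, Thu-AM→Mbeki, Thu-PM→Cruz+Dana, Fri-AM→Rossi, Fri-PM→Mbeki, Sat-AM→Santos+Dana, Sat-PM→Santos.
Loads: Santos 3/3, Rossi 3/3, Mbeki 3/3, Cruz 2/3, Xiong 0/3, Dana 2/3, Tanaka 2/4 — all within limits.

Yes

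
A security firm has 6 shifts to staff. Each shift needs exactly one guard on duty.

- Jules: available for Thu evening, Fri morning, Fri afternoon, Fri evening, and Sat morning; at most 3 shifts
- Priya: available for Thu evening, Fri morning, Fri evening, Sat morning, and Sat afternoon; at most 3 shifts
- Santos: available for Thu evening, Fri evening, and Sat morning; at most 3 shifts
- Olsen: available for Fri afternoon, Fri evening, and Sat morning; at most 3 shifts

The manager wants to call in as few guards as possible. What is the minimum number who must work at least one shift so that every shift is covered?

2

6 slots to fill and no one can take more than 3, so at least ⌈6/3⌉ = 2 guards are needed.
Jules and Priya alone can cover everything: Thu evening→Jules, Fri morning→Jules, Fri afternoon→Jules, Fri evening→Priya, Sat morning→Priya, Sat afternoon→Priya.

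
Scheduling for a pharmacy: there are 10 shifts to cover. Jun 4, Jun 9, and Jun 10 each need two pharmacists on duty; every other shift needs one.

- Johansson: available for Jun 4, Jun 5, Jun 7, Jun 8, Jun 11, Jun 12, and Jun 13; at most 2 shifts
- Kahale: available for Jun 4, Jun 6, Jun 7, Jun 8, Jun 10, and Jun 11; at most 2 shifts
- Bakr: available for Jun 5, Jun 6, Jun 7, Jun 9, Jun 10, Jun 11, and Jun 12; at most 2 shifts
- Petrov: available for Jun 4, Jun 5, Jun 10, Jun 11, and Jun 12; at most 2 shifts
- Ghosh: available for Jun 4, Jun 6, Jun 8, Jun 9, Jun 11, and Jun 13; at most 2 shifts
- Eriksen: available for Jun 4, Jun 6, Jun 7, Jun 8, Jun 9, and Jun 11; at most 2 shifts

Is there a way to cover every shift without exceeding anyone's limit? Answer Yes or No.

No

Total capacity is 2+2+2+2+2+2 = 12 but 13 worker-slots are needed — infeasible.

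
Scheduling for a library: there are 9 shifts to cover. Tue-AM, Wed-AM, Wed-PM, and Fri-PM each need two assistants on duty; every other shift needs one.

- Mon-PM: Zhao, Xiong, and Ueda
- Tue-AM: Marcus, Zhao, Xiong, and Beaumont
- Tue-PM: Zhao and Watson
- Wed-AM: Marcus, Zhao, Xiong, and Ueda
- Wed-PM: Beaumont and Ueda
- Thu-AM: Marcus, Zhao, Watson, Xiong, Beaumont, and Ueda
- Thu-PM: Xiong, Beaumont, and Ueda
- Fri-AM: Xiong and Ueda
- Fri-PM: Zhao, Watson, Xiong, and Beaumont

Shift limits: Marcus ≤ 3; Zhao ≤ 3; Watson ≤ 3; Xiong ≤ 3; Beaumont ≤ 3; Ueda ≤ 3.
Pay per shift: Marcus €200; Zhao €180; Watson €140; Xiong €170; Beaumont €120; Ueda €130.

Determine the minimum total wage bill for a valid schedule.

€1860

Wed-PM can only be covered by Beaumont and Ueda, so that assignment is forced.
Picking the cheapest available assistant for each shift independently would cost €1740, but that ignores the shift limits.
An optimal schedule: Mon-PM→Ueda, Tue-AM→Beaumont+Xiong, Tue-PM→Watson, Wed-AM→Xiong+Zhao, Wed-PM→Beaumont+Ueda, Thu-AM→Watson, Thu-PM→Beaumont, Fri-AM→Ueda, Fri-PM→Watson+Xiong.
Total: 130 + 120 + 170 + 140 + 170 + 180 + 120 + 130 + 140 + 120 + 130 + 140 + 170 = €1860.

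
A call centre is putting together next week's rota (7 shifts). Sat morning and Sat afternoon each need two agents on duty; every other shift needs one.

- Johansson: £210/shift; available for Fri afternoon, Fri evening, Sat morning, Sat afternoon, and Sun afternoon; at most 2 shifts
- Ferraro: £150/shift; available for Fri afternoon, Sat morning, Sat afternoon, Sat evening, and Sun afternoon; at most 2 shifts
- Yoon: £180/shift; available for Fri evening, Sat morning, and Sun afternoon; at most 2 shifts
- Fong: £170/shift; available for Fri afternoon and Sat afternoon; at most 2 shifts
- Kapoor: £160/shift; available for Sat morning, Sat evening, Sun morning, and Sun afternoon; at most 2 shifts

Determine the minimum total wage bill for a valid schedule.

£1530

Sun morning can only be covered by Kapoor, so that assignment is forced.
Picking the cheapest available agent for each shift independently would cost £1420, but that ignores the shift limits.
An optimal schedule: Fri afternoon→Fong, Fri evening→Yoon, Sat morning→Yoon+Johansson, Sat afternoon→Ferraro+Fong, Sat evening→Ferraro, Sun morning→Kapoor, Sun afternoon→Kapoor.
Total: 170 + 180 + 180 + 210 + 150 + 170 + 150 + 160 + 160 = £1530.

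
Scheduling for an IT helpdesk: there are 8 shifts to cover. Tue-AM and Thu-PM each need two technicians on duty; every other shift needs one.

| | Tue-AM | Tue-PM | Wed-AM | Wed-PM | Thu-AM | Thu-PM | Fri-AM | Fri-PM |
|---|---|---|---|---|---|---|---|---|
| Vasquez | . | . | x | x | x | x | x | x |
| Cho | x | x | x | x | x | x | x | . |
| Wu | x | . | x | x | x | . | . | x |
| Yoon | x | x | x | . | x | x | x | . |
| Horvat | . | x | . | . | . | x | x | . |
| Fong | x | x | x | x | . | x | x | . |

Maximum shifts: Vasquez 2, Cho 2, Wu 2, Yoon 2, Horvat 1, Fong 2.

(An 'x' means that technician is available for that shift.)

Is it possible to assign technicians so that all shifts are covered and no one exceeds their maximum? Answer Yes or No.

One valid schedule: Tue-AM→Wu+Yoon, Tue-PM→Cho, Wed-AM→Wu, Wed-PM→Vasquez, Thu-AM→Cho, Thu-PM→Horvat+Fong, Fri-AM→Yoon, Fri-PM→Vasquez.
Loads: Vasquez 2/2, Cho 2/2, Wu 2/2, Yoon 2/2, Horvat 1/1, Fong 1/2 — all within limits.

Yes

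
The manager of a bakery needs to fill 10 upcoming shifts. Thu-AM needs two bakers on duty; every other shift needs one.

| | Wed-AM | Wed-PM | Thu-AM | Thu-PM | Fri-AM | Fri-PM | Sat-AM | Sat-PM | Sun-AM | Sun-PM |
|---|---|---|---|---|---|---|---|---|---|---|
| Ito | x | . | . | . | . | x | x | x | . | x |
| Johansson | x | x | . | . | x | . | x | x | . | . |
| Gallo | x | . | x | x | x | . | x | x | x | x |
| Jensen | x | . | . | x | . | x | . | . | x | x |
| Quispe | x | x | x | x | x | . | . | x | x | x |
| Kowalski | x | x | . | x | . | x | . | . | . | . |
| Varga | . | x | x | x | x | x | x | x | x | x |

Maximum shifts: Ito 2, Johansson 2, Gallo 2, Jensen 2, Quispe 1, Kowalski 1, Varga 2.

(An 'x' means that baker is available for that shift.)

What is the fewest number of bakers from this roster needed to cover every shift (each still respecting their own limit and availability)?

6

11 slots to fill and no one can take more than 2, so at least ⌈11/2⌉ = 6 bakers are needed.
Ito, Johansson, Gallo, Jensen, Quispe, and Varga alone can cover everything: Wed-AM→Jensen, Wed-PM→Johansson, Thu-AM→Gallo+Quispe, Thu-PM→Gallo, Fri-AM→Johansson, Fri-PM→Ito, Sat-AM→Ito, Sat-PM→Varga, Sun-AM→Jensen, Sun-PM→Varga.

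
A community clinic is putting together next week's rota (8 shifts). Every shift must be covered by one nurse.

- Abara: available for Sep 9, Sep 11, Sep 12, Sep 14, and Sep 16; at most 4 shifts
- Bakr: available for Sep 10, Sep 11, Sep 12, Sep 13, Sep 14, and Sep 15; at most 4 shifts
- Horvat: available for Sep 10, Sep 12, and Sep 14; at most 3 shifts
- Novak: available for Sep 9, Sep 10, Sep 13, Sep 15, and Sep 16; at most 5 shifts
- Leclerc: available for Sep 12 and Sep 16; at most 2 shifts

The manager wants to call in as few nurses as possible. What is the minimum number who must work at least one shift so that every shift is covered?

2

8 slots to fill and no one can take more than 5, so at least ⌈8/5⌉ = 2 nurses are needed.
Abara and Bakr alone can cover everything: Sep 9→Abara, Sep 10→Bakr, Sep 11→Abara, Sep 12→Abara, Sep 13→Bakr, Sep 14→Bakr, Sep 15→Bakr, Sep 16→Abara.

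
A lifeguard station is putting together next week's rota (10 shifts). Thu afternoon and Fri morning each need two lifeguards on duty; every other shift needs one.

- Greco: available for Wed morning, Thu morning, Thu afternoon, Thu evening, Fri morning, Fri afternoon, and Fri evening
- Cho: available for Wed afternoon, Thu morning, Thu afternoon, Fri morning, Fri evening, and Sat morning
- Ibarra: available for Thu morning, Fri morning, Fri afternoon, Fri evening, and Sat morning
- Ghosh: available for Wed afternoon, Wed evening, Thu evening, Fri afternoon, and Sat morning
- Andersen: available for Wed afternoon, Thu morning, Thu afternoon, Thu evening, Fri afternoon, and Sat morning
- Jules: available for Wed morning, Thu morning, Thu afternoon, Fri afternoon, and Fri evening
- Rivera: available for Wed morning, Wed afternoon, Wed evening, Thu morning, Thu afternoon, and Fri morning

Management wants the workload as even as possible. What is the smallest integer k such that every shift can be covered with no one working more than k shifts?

2

With 7 lifeguards and 12 worker-slots to fill, someone must work at least ⌈12/7⌉ = 2 shifts, so k ≥ 2.
k = 2 works: Wed morning→Greco, Wed afternoon→Cho, Wed evening→Ghosh, Thu morning→Andersen, Thu afternoon→Andersen+Jules, Thu evening→Greco, Fri morning→Ibarra+Rivera, Fri afternoon→Ghosh, Fri evening→Cho, Sat morning→Ibarra.
Loads: Greco 2, Cho 2, Ibarra 2, Ghosh 2, Andersen 2, Jules 1, Rivera 1 — all ≤ 2.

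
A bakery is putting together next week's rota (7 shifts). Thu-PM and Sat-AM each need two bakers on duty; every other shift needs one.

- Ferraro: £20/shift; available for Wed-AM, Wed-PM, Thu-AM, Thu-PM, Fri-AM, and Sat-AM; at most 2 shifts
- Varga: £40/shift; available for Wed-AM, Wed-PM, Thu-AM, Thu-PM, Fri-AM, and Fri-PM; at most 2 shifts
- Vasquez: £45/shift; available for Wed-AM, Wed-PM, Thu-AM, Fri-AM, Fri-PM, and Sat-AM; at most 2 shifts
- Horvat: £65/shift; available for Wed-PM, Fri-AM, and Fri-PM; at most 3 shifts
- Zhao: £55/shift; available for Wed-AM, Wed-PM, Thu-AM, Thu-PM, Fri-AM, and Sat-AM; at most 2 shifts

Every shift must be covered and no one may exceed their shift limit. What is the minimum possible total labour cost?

Picking the cheapest available baker for each shift independently would cost £245, but that ignores the shift limits.
An optimal schedule: Wed-AM→Vasquez, Wed-PM→Zhao, Thu-AM→Zhao, Thu-PM→Ferraro+Varga, Fri-AM→Horvat, Fri-PM→Varga, Sat-AM→Ferraro+Vasquez.
Total: 45 + 55 + 55 + 20 + 40 + 65 + 40 + 20 + 45 = £385.

£385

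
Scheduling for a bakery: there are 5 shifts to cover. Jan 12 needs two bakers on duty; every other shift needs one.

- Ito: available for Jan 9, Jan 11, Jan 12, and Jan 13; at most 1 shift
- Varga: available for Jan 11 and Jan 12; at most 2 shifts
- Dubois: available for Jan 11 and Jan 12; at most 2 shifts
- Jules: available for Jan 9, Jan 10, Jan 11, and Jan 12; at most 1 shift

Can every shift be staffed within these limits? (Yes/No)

No

Total capacity is 6 and 6 slots are needed, so capacity alone doesn't rule it out.
Shifts {Jan 9, Jan 10, Jan 13} need 3 worker-slots in total, but the bakers available for any of those shifts (Ito and Jules) can supply at most 2 among them. So no valid schedule exists.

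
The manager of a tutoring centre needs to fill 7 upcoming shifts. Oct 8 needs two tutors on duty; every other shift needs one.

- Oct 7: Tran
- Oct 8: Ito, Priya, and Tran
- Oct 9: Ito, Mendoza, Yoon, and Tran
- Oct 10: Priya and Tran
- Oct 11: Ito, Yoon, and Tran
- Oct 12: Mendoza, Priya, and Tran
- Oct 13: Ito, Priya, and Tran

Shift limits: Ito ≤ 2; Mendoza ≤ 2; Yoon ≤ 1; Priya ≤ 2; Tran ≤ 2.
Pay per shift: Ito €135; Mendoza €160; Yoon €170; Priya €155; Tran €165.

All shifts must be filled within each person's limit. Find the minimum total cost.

Oct 7 can only be covered by Tran, so that assignment is forced.
Picking the cheapest available tutor for each shift independently would cost €1170, but that ignores the shift limits.
An optimal schedule: Oct 7→Tran, Oct 8→Ito+Priya, Oct 9→Mendoza, Oct 10→Priya, Oct 11→Ito, Oct 12→Mendoza, Oct 13→Tran.
Total: 165 + 135 + 155 + 160 + 155 + 135 + 160 + 165 = €1230.

€1230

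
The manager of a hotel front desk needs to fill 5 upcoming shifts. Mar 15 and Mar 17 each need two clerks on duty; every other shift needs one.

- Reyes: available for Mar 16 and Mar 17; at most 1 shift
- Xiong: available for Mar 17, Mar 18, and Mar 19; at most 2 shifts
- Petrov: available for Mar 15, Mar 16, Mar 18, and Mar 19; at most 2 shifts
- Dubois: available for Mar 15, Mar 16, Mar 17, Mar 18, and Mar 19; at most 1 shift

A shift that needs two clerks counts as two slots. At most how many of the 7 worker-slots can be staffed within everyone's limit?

6

Total capacity across all clerks is 1+2+2+1 = 6, and 7 slots are needed, so at most 6 can be filled.
An assignment achieving 6: Mar 15→Petrov+Dubois, Mar 16→Reyes, Mar 17→Xiong, Mar 18→Xiong, Mar 19→Petrov.
Loads: Reyes 1/1, Xiong 2/2, Petrov 2/2, Dubois 1/1.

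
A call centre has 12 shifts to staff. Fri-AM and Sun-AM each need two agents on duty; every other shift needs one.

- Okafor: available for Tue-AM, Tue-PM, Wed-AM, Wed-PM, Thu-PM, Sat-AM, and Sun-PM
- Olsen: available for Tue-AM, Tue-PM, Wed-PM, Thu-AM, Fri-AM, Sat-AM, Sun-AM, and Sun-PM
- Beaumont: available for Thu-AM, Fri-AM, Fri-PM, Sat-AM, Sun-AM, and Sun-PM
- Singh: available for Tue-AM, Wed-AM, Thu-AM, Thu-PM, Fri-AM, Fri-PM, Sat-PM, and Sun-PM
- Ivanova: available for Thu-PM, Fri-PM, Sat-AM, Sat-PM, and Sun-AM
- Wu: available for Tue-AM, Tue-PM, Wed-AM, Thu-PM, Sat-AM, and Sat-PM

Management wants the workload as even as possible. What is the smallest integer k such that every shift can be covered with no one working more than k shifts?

3

With 6 agents and 14 worker-slots to fill, someone must work at least ⌈14/6⌉ = 3 shifts, so k ≥ 3.
k = 3 works: Tue-AM→Singh, Tue-PM→Okafor, Wed-AM→Okafor, Wed-PM→Okafor, Thu-AM→Olsen, Thu-PM→Ivanova, Fri-AM→Olsen+Beaumont, Fri-PM→Beaumont, Sat-AM→Ivanova, Sat-PM→Singh, Sun-AM→Olsen+Beaumont, Sun-PM→Singh.
Loads: Okafor 3, Olsen 3, Beaumont 3, Singh 3, Ivanova 2, Wu 0 — all ≤ 3.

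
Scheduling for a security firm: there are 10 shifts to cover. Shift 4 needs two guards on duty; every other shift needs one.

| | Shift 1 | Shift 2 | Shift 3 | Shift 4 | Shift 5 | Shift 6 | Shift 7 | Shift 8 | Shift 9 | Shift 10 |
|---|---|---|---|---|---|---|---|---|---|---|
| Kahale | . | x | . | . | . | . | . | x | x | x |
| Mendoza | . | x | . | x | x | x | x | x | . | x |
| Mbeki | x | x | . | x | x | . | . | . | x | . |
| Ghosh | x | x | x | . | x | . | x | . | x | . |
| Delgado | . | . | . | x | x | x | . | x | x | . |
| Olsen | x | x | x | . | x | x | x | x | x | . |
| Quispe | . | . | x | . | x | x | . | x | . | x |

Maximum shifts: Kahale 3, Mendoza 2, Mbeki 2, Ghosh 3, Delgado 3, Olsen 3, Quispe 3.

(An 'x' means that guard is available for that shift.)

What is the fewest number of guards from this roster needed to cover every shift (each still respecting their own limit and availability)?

11 slots to fill and no one can take more than 3, so at least ⌈11/3⌉ = 4 guards are needed.
Kahale, Mendoza, Ghosh, and Delgado alone can cover everything: Shift 1→Ghosh, Shift 2→Kahale, Shift 3→Ghosh, Shift 4→Mendoza+Delgado, Shift 5→Delgado, Shift 6→Mendoza, Shift 7→Ghosh, Shift 8→Kahale, Shift 9→Delgado, Shift 10→Kahale.

4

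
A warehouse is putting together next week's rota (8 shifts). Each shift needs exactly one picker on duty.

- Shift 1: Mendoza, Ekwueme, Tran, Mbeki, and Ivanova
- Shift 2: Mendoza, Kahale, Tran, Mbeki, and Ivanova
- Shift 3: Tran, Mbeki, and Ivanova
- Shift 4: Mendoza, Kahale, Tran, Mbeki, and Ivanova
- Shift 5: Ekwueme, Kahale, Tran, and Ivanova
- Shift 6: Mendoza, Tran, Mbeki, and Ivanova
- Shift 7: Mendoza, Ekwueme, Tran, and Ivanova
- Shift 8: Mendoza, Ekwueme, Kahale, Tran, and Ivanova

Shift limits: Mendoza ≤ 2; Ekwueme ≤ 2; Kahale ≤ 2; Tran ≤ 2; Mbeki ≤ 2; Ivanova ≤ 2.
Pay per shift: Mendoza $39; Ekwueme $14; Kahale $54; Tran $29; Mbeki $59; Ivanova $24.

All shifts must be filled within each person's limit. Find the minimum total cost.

Picking the cheapest available picker for each shift independently would cost $152, but that ignores the shift limits.
An optimal schedule: Shift 1→Tran, Shift 2→Tran, Shift 3→Ivanova, Shift 4→Mendoza, Shift 5→Ekwueme, Shift 6→Ivanova, Shift 7→Ekwueme, Shift 8→Mendoza.
Total: 29 + 29 + 24 + 39 + 14 + 24 + 14 + 39 = $212.

$212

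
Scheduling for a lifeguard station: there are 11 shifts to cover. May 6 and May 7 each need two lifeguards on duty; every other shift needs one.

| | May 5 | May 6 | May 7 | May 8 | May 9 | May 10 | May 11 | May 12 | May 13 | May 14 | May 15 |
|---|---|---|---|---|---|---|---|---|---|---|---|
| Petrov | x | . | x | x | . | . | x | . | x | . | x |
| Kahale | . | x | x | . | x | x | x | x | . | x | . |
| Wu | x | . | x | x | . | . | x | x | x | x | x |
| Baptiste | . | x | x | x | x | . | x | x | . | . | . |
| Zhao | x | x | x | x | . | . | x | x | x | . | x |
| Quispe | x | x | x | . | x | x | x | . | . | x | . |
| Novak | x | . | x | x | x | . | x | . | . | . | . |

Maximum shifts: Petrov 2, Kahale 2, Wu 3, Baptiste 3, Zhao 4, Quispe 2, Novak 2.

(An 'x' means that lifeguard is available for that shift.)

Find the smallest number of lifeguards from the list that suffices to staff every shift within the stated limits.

5

13 slots to fill and no one can take more than 4, so at least ⌈13/4⌉ = 4 lifeguards are needed.
Any 4 lifeguards together have capacity at most 4+3+3+2 = 12 < 13 slots, so 4 can never suffice.
Petrov, Kahale, Wu, Baptiste, and Zhao alone can cover everything: May 5→Petrov, May 6→Baptiste+Zhao, May 7→Baptiste+Zhao, May 8→Wu, May 9→Kahale, May 10→Kahale, May 11→Zhao, May 12→Baptiste, May 13→Petrov, May 14→Wu, May 15→Wu.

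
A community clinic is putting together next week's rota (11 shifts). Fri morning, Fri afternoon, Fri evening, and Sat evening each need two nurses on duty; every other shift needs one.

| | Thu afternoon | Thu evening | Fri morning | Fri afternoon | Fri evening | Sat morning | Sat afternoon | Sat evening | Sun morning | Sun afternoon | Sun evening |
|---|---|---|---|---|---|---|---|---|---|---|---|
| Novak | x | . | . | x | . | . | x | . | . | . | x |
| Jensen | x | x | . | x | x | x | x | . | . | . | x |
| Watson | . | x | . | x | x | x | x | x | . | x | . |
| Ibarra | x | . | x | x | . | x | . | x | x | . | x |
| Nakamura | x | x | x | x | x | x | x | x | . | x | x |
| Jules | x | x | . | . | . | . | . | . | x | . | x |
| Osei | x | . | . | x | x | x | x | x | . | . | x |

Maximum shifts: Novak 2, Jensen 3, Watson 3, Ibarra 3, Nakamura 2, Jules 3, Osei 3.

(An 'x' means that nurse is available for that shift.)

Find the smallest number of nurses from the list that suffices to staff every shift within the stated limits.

15 slots to fill and no one can take more than 3, so at least ⌈15/3⌉ = 5 nurses are needed.
No set of 5 nurses can cover every shift (each such set leaves at least one shift with no one available or exceeds a cap).
Novak, Jensen, Watson, Ibarra, Nakamura, and Jules alone can cover everything: Thu afternoon→Jules, Thu evening→Jensen, Fri morning→Ibarra+Nakamura, Fri afternoon→Novak+Nakamura, Fri evening→Jensen+Watson, Sat morning→Jensen, Sat afternoon→Novak, Sat evening→Watson+Ibarra, Sun morning→Ibarra, Sun afternoon→Watson, Sun evening→Jules.

6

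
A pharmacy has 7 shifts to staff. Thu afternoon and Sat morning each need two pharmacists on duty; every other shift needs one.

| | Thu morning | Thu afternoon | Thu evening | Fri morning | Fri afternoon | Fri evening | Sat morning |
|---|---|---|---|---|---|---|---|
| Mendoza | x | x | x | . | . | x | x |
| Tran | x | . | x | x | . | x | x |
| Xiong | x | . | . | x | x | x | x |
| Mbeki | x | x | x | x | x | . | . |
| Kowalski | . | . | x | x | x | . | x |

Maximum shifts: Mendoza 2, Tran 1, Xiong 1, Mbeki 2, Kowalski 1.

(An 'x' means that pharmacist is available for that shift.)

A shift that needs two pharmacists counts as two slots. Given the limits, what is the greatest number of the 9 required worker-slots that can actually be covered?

Total capacity across all pharmacists is 2+1+1+2+1 = 7, and 9 slots are needed, so at most 7 can be filled.
An assignment achieving 7: Thu morning→Tran, Thu afternoon→Mendoza+Mbeki, Thu evening→Mbeki, Fri morning→Kowalski, Fri afternoon→Xiong, Fri evening→Mendoza.
Loads: Mendoza 2/2, Tran 1/1, Xiong 1/1, Mbeki 2/2, Kowalski 1/1.

7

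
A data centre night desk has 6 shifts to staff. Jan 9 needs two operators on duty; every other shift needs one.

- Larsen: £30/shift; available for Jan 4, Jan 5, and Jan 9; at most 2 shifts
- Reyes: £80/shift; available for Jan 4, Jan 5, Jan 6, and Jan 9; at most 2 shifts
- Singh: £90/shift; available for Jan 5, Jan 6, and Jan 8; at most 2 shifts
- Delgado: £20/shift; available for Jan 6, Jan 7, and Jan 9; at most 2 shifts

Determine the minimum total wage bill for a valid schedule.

Jan 7 can only be covered by Delgado, so that assignment is forced.
Jan 8 can only be covered by Singh, so that assignment is forced.
Picking the cheapest available operator for each shift independently would cost £240, but that ignores the shift limits.
An optimal schedule: Jan 4→Larsen, Jan 5→Larsen, Jan 6→Reyes, Jan 7→Delgado, Jan 8→Singh, Jan 9→Reyes+Delgado.
Total: 30 + 30 + 80 + 20 + 90 + 80 + 20 = £350.

£350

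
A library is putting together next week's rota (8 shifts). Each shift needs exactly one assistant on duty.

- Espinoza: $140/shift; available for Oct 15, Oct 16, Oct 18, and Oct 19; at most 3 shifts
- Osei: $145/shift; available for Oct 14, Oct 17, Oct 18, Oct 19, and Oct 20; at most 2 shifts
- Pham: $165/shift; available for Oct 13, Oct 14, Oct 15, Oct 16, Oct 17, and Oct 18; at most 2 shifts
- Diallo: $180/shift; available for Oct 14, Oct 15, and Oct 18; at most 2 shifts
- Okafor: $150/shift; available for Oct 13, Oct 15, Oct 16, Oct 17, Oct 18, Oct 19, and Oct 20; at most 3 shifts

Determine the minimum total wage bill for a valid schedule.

$1160

Picking the cheapest available assistant for each shift independently would cost $1145, but that ignores the shift limits.
An optimal schedule: Oct 13→Okafor, Oct 14→Osei, Oct 15→Espinoza, Oct 16→Espinoza, Oct 17→Okafor, Oct 18→Okafor, Oct 19→Espinoza, Oct 20→Osei.
Total: 150 + 145 + 140 + 140 + 150 + 150 + 140 + 145 = $1160.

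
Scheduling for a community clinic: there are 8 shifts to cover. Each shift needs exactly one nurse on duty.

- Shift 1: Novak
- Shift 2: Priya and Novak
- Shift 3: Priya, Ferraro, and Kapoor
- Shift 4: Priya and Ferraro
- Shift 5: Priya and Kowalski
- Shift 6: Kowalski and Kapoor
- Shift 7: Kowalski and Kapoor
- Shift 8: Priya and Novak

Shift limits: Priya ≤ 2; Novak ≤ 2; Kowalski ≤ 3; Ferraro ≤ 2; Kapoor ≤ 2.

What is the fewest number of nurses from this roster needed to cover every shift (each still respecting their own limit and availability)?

8 slots to fill and no one can take more than 3, so at least ⌈8/3⌉ = 3 nurses are needed.
Any 3 nurses together have capacity at most 3+2+2 = 7 < 8 slots, so 3 can never suffice.
Priya, Novak, Kowalski, and Ferraro alone can cover everything: Shift 1→Novak, Shift 2→Priya, Shift 3→Priya, Shift 4→Ferraro, Shift 5→Kowalski, Shift 6→Kowalski, Shift 7→Kowalski, Shift 8→Novak.

4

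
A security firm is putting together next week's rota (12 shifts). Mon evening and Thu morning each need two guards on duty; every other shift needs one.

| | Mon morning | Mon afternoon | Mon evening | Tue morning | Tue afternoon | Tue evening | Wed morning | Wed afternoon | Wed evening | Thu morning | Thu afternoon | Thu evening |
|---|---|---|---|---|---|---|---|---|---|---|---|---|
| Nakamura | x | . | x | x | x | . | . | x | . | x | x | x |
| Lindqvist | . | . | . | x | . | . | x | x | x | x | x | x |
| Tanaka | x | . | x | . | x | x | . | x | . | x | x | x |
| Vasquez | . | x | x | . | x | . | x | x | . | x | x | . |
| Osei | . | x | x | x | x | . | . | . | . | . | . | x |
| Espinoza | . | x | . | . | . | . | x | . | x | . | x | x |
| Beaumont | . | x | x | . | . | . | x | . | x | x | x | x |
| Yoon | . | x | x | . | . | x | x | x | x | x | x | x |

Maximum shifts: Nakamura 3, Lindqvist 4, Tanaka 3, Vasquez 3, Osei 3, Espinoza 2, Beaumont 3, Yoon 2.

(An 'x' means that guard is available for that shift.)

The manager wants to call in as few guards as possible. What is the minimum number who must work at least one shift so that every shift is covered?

14 slots to fill and no one can take more than 4, so at least ⌈14/4⌉ = 4 guards are needed.
Any 4 guards together have capacity at most 4+3+3+3 = 13 < 14 slots, so 4 can never suffice.
Nakamura, Lindqvist, Tanaka, Vasquez, and Osei alone can cover everything: Mon morning→Nakamura, Mon afternoon→Vasquez, Mon evening→Vasquez+Osei, Tue morning→Nakamura, Tue afternoon→Nakamura, Tue evening→Tanaka, Wed morning→Lindqvist, Wed afternoon→Lindqvist, Wed evening→Lindqvist, Thu morning→Tanaka+Vasquez, Thu afternoon→Lindqvist, Thu evening→Tanaka.

5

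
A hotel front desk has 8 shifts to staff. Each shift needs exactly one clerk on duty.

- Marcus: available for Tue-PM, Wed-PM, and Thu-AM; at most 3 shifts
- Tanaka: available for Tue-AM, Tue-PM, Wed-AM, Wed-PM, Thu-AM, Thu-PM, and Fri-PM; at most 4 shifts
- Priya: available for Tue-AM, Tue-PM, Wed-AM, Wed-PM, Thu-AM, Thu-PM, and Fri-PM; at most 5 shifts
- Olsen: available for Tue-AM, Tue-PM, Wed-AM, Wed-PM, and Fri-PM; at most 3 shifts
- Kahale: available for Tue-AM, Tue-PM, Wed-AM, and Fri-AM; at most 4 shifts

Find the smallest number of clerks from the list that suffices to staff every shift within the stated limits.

2

8 slots to fill and no one can take more than 5, so at least ⌈8/5⌉ = 2 clerks are needed.
Tanaka and Kahale alone can cover everything: Tue-AM→Kahale, Tue-PM→Kahale, Wed-AM→Kahale, Wed-PM→Tanaka, Thu-AM→Tanaka, Thu-PM→Tanaka, Fri-AM→Kahale, Fri-PM→Tanaka.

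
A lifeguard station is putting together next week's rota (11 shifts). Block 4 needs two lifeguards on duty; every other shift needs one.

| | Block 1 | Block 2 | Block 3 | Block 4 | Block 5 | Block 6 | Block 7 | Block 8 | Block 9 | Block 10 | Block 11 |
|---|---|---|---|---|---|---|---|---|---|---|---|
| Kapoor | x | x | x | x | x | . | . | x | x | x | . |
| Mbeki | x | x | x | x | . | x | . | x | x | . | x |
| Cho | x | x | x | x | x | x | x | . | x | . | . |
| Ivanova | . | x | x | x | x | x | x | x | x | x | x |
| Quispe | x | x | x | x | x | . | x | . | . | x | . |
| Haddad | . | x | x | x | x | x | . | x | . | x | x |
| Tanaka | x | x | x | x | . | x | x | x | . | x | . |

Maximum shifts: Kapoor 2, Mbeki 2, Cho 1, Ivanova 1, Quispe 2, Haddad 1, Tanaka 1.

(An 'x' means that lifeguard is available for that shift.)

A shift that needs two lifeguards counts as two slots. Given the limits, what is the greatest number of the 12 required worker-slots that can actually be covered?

10

Total capacity across all lifeguards is 2+2+1+1+2+1+1 = 10, and 12 slots are needed, so at most 10 can be filled.
An assignment achieving 10: Block 1→Kapoor, Block 2→Quispe, Block 3→Tanaka, Block 5→Ivanova, Block 6→Mbeki, Block 7→Cho, Block 8→Haddad, Block 9→Kapoor, Block 10→Quispe, Block 11→Mbeki.
Loads: Kapoor 2/2, Mbeki 2/2, Cho 1/1, Ivanova 1/1, Quispe 2/2, Haddad 1/1, Tanaka 1/1.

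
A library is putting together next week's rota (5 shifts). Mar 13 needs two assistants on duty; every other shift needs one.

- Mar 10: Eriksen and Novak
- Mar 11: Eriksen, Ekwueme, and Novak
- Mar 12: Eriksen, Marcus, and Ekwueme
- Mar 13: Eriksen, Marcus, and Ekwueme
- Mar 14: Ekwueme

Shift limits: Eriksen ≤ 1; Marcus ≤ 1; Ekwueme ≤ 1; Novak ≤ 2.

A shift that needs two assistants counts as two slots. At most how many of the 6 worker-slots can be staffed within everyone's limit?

5

Total capacity across all assistants is 1+1+1+2 = 5, and 6 slots are needed, so at most 5 can be filled.
An assignment achieving 5: Mar 10→Novak, Mar 11→Novak, Mar 12→Eriksen, Mar 13→Marcus, Mar 14→Ekwueme.
Loads: Eriksen 1/1, Marcus 1/1, Ekwueme 1/1, Novak 2/2.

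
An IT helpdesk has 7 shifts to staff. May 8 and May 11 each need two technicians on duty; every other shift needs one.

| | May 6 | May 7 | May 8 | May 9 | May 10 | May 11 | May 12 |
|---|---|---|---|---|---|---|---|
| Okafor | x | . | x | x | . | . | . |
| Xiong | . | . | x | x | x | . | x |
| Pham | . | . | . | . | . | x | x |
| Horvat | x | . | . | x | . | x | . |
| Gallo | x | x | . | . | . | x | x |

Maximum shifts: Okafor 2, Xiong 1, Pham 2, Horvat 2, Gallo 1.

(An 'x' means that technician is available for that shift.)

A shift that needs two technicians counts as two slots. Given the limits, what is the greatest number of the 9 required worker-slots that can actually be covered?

8

Total capacity across all technicians is 2+1+2+2+1 = 8, and 9 slots are needed, so at most 8 can be filled.
An assignment achieving 8: May 6→Okafor, May 7→Gallo, May 8→Okafor, May 9→Horvat, May 10→Xiong, May 11→Pham+Horvat, May 12→Pham.
Loads: Okafor 2/2, Xiong 1/1, Pham 2/2, Horvat 2/2, Gallo 1/1.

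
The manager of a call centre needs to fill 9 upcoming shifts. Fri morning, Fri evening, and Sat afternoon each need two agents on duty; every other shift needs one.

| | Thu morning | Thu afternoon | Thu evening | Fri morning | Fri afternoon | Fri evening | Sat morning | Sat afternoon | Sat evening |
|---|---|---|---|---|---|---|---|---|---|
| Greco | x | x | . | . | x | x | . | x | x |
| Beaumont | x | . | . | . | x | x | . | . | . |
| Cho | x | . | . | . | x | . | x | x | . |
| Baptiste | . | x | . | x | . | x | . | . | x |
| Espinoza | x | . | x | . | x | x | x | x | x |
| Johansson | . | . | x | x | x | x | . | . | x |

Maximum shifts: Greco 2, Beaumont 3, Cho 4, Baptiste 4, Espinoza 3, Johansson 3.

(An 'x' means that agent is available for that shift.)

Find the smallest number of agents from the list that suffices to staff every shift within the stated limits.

12 slots to fill and no one can take more than 4, so at least ⌈12/4⌉ = 3 agents are needed.
Any 3 agents together have capacity at most 4+4+3 = 11 < 12 slots, so 3 can never suffice.
Greco, Cho, Baptiste, and Johansson alone can cover everything: Thu morning→Greco, Thu afternoon→Baptiste, Thu evening→Johansson, Fri morning→Baptiste+Johansson, Fri afternoon→Cho, Fri evening→Baptiste+Johansson, Sat morning→Cho, Sat afternoon→Greco+Cho, Sat evening→Baptiste.

4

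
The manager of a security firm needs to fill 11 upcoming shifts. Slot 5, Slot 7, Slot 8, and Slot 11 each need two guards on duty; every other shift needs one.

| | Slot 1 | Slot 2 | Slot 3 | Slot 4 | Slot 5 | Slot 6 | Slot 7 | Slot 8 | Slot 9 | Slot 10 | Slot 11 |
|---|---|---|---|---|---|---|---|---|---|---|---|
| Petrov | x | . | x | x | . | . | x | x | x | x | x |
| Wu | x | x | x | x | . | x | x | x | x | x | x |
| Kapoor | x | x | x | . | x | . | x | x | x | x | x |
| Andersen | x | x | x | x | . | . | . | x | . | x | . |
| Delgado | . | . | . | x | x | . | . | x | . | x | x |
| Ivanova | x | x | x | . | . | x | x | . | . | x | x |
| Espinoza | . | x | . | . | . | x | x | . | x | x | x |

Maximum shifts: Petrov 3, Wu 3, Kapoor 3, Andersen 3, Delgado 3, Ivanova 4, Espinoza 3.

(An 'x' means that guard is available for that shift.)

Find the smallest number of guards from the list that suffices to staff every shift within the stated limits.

5

15 slots to fill and no one can take more than 4, so at least ⌈15/4⌉ = 4 guards are needed.
Any 4 guards together have capacity at most 4+3+3+3 = 13 < 15 slots, so 4 can never suffice.
Petrov, Wu, Kapoor, Andersen, and Delgado alone can cover everything: Slot 1→Petrov, Slot 2→Wu, Slot 3→Kapoor, Slot 4→Andersen, Slot 5→Kapoor+Delgado, Slot 6→Wu, Slot 7→Petrov+Wu, Slot 8→Andersen+Delgado, Slot 9→Petrov, Slot 10→Andersen, Slot 11→Kapoor+Delgado.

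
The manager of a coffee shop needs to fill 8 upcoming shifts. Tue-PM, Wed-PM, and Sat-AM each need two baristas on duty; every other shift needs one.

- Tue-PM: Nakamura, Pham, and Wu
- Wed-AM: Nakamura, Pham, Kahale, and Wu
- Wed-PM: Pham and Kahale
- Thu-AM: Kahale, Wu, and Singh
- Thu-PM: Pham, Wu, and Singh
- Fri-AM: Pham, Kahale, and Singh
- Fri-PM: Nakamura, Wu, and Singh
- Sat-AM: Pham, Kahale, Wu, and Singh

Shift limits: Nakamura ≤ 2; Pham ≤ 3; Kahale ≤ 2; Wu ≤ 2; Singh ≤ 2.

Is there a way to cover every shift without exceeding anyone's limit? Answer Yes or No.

Yes

Wed-PM can only be covered by Pham and Kahale, so that assignment is forced.
One valid schedule: Tue-PM→Nakamura+Pham, Wed-AM→Wu, Wed-PM→Pham+Kahale, Thu-AM→Kahale, Thu-PM→Pham, Fri-AM→Singh, Fri-PM→Nakamura, Sat-AM→Wu+Singh.
Loads: Nakamura 2/2, Pham 3/3, Kahale 2/2, Wu 2/2, Singh 2/2 — all within limits.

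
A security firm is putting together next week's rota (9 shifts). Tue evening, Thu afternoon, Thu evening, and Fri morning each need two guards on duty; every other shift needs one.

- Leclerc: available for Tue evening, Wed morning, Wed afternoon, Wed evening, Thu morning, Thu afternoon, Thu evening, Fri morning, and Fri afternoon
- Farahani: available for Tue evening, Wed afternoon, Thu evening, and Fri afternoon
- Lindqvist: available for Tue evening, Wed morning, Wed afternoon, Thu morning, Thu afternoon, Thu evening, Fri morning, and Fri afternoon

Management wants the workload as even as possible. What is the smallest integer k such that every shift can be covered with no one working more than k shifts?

5

With 3 guards and 13 worker-slots to fill, someone must work at least ⌈13/3⌉ = 5 shifts, so k ≥ 5.
k = 5 works: Tue evening→Farahani+Lindqvist, Wed morning→Leclerc, Wed afternoon→Farahani, Wed evening→Leclerc, Thu morning→Leclerc, Thu afternoon→Leclerc+Lindqvist, Thu evening→Farahani+Lindqvist, Fri morning→Leclerc+Lindqvist, Fri afternoon→Farahani.
Loads: Leclerc 5, Farahani 4, Lindqvist 4 — all ≤ 5.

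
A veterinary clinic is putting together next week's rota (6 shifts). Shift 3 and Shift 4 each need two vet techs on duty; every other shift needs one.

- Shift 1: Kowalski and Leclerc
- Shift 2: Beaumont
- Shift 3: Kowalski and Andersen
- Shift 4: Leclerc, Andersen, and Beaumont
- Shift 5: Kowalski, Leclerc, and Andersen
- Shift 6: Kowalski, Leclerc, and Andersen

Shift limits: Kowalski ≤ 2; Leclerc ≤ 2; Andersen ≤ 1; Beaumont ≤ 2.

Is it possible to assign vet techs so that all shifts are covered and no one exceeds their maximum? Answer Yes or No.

Shifts {Shift 1, Shift 3, Shift 4, Shift 5, Shift 6} need 7 worker-slots in total, but the vet techs available for any of those shifts (Kowalski, Leclerc, Andersen, and Beaumont) can supply at most 6 among them. So no valid schedule exists.

No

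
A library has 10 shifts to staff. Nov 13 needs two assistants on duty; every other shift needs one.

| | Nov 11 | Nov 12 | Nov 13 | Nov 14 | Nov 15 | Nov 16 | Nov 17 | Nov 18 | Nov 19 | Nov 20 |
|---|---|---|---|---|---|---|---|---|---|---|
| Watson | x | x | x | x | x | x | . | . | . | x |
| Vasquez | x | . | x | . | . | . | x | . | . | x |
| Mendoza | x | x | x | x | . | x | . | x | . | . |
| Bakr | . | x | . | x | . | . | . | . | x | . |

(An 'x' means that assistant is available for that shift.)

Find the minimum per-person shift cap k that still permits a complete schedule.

3

With 4 assistants and 11 worker-slots to fill, someone must work at least ⌈11/4⌉ = 3 shifts, so k ≥ 3.
k = 3 works: Nov 11→Vasquez, Nov 12→Mendoza, Nov 13→Vasquez+Mendoza, Nov 14→Bakr, Nov 15→Watson, Nov 16→Watson, Nov 17→Vasquez, Nov 18→Mendoza, Nov 19→Bakr, Nov 20→Watson.
Loads: Watson 3, Vasquez 3, Mendoza 3, Bakr 2 — all ≤ 3.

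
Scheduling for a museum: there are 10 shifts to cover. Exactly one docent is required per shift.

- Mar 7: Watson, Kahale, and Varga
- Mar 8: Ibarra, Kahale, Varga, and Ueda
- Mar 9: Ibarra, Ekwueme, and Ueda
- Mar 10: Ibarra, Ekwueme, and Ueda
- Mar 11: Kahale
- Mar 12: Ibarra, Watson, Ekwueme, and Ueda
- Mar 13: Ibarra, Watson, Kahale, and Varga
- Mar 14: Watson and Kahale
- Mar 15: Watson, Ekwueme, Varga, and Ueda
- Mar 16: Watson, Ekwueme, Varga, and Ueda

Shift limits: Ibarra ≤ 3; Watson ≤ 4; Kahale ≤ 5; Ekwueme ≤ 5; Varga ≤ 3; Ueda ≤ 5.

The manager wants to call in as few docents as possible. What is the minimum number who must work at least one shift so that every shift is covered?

10 slots to fill and no one can take more than 5, so at least ⌈10/5⌉ = 2 docents are needed.
Kahale and Ekwueme alone can cover everything: Mar 7→Kahale, Mar 8→Kahale, Mar 9→Ekwueme, Mar 10→Ekwueme, Mar 11→Kahale, Mar 12→Ekwueme, Mar 13→Kahale, Mar 14→Kahale, Mar 15→Ekwueme, Mar 16→Ekwueme.

2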